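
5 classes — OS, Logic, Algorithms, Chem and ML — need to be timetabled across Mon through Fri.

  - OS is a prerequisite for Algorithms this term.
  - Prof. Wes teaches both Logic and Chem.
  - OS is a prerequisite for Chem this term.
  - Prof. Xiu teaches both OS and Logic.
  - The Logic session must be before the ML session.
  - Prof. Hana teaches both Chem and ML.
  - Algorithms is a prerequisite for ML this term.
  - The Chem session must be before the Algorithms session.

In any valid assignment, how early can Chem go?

Precedence pushes Chem to at least Tue; downstream work caps Chem at Wed.
Chem at Tue is achievable: OS in Mon; Chem in Tue; Logic in Wed; ML in Thu; Algorithms in Wed.

Tue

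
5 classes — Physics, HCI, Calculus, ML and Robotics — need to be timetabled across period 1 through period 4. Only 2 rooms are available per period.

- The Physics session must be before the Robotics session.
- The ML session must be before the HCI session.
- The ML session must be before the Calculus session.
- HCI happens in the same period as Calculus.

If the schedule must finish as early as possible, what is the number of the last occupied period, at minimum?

3

The precedence chain requires at least 2 distinct periods.
With at most 2 per period and 5 classes, at least 3 periods are needed.
3 works (last occupied period: period 3): for example Physics -> period 1; Robotics -> period 3; HCI -> period 2; Calculus -> period 2; ML -> period 1.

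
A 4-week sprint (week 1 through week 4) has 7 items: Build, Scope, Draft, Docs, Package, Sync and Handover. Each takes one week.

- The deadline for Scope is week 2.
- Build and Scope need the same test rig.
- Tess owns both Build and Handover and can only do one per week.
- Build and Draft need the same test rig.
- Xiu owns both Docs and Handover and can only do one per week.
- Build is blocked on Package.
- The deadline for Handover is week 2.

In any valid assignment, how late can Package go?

Downstream work caps Package at week 3.
Package at week 3 is achievable: Draft=week 1; Docs=week 2; Package=week 3; Build=week 4; Handover=week 1; Sync=week 1; Scope=week 1.

week 3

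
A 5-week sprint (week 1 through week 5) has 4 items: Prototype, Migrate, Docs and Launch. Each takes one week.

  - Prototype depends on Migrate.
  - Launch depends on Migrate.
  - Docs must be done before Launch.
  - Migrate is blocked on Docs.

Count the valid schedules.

20

Splitting on Prototype: it can be week 3 (3), week 4 (7), week 5 (10). Listing each branch's schedules as (Migrate, Docs, Launch) by week number:
Prototype=week 3: (2,1,3) (2,1,4) (2,1,5) — 3.
Prototype=week 4: (2,1,3) (2,1,4) (2,1,5) (3,1,4) (3,1,5) (3,2,4) (3,2,5) — 7.
Prototype=week 5: (2,1,3) (2,1,4) (2,1,5) (3,1,4) (3,1,5) (3,2,4) (3,2,5) (4,1,5) (4,2,5) (4,3,5) — 10.
Summing: 3 + 7 + 10 = 20.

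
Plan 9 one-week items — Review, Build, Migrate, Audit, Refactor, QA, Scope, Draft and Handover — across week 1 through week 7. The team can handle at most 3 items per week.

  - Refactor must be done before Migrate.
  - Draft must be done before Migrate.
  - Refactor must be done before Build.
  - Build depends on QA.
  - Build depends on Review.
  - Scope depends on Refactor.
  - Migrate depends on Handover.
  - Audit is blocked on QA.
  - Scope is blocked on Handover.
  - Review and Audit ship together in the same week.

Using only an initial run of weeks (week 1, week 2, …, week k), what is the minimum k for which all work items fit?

3

The precedence chain requires at least 3 distinct weeks.
With at most 3 per week and 9 work items, at least 3 weeks are needed.
3 works (last occupied week: week 3): for example Draft=week 2, Migrate=week 3, Refactor=week 1, Build=week 3, Scope=week 3, QA=week 1, Review=week 2, Handover=week 1, Audit=week 2.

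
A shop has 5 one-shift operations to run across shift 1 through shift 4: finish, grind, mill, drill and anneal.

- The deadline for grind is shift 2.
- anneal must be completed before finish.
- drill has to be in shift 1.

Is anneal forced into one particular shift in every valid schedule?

anneal can be shift 1 (e.g. mill in shift 1, drill in shift 1, anneal in shift 1, grind in shift 1, finish in shift 2) or shift 2 (e.g. drill -> shift 1, finish -> shift 3, grind -> shift 1, mill -> shift 1, anneal -> shift 2).

No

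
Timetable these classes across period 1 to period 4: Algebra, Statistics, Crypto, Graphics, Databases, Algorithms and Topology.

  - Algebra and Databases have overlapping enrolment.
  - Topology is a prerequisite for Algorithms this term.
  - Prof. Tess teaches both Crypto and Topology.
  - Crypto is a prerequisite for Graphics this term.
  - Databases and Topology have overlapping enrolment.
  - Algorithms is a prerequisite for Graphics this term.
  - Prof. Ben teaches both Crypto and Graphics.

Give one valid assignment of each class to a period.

Crypto -> period 2, Algebra -> period 1, Graphics -> period 3, Databases -> period 2, Topology -> period 1, Algorithms -> period 2, Statistics -> period 1

Checking: Algorithms(period 2) before Graphics(period 3); Crypto(period 2) before Graphics(period 3); Topology(period 1) before Algorithms(period 2); Databases(period 2) != Topology(period 1); Algebra(period 1) != Databases(period 2); Crypto(period 2) != Graphics(period 3); Crypto(period 2) != Topology(period 1).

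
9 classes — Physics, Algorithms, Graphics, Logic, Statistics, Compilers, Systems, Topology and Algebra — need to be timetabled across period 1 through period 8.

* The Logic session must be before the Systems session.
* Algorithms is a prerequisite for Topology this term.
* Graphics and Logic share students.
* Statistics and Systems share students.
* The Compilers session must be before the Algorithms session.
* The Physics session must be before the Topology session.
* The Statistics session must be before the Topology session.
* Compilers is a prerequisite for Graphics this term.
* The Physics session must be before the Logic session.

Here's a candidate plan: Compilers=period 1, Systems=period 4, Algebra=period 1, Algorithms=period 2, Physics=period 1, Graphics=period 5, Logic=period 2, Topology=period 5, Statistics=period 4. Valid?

No — it violates: Statistics and Systems share students

The Physics session must be before the Logic session — holds.
The Statistics session must be before the Topology session — holds.
Statistics and Systems share students — violated.
The Logic session must be before the Systems session — holds.
Algorithms is a prerequisite for Topology this term — holds.
The Compilers session must be before the Algorithms session — holds.
Compilers is a prerequisite for Graphics this term — holds.
The Physics session must be before the Topology session — holds.
Graphics and Logic share students — holds.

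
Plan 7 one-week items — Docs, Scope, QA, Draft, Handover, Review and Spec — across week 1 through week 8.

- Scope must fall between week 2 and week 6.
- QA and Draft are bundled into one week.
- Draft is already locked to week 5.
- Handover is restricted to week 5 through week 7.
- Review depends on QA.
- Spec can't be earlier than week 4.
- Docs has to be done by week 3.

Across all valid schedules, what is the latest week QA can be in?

week 5

QA must be in the same week as Draft, which can't be before week 5, so QA is at least week 5; QA must be in the same week as Draft, which can't be after week 5, so QA is at most week 5.
QA at week 5 is achievable: QA -> week 5; Spec -> week 4; Scope -> week 2; Review -> week 6; Draft -> week 5; Docs -> week 1; Handover -> week 5.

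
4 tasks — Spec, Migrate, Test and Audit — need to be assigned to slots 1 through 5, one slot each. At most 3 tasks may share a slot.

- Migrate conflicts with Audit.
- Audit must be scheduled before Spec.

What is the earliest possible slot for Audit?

Downstream work caps Audit at 4.
Audit at 1 is achievable: Audit=1; Migrate=2; Test=1; Spec=2.

1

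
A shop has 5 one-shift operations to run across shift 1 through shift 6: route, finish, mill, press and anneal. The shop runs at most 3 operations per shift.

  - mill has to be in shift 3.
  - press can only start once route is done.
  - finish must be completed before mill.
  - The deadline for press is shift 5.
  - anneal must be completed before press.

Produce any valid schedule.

mill -> shift 3; anneal -> shift 1; finish -> shift 1; press -> shift 2; route -> shift 1

Checking: route(shift 1) before press(shift 2); finish(shift 1) before mill(shift 3); anneal(shift 1) before press(shift 2); press=shift 2 in [shift 1,shift 5]; mill=shift 3 in [shift 3,shift 3]; max 3 per shift (cap 3).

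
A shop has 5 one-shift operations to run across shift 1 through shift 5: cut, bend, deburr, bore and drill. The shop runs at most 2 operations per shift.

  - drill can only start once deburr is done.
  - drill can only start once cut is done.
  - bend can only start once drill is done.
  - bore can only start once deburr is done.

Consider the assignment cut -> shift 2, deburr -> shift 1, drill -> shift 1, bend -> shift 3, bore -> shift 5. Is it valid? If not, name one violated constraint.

No. drill can only start once cut is done is not satisfied.

The shop runs at most 2 operations per shift — holds.
drill can only start once deburr is done — violated.
drill can only start once cut is done — violated.
bend can only start once drill is done — holds.
bore can only start once deburr is done — holds.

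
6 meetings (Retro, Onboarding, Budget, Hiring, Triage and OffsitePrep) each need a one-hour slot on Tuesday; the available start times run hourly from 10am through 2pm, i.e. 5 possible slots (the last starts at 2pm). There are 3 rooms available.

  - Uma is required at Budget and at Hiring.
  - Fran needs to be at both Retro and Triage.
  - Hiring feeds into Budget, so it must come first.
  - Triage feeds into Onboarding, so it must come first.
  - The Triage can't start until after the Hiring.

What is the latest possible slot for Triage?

Precedence pushes Triage to at least 11am; downstream work caps Triage at 1pm.
Triage at 1pm is achievable: Hiring -> 10am, Retro -> 10am, Triage -> 1pm, Onboarding -> 2pm, OffsitePrep -> 10am, Budget -> 11am.

1pm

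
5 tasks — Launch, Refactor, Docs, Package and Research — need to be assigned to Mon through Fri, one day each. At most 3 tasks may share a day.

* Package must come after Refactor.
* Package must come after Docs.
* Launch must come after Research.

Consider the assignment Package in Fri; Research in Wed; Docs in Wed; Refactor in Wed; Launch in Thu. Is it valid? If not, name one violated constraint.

Valid

Package must come after Refactor — holds.
Launch must come after Research — holds.
Package must come after Docs — holds.
At most 3 tasks may share a day — holds.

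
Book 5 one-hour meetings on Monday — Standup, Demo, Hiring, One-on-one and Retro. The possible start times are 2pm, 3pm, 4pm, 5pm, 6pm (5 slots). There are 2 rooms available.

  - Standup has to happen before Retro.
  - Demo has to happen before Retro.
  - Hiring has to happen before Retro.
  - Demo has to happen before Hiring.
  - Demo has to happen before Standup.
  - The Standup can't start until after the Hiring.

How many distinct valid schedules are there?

25

Splitting on Standup: it can be 4pm (10), 5pm (15). Listing each branch's schedules as (Demo, Hiring, One-on-one, Retro):
Standup=4pm: (2pm,3pm,2pm,5pm) (2pm,3pm,2pm,6pm) (2pm,3pm,3pm,5pm) (2pm,3pm,3pm,6pm) (2pm,3pm,4pm,5pm) (2pm,3pm,4pm,6pm) (2pm,3pm,5pm,5pm) (2pm,3pm,5pm,6pm) (2pm,3pm,6pm,5pm) (2pm,3pm,6pm,6pm) — 10.
Standup=5pm: (2pm,3pm,2pm,6pm) (2pm,3pm,3pm,6pm) (2pm,3pm,4pm,6pm) (2pm,3pm,5pm,6pm) (2pm,3pm,6pm,6pm) (2pm,4pm,2pm,6pm) (2pm,4pm,3pm,6pm) (2pm,4pm,4pm,6pm) (2pm,4pm,5pm,6pm) (2pm,4pm,6pm,6pm) (3pm,4pm,2pm,6pm) (3pm,4pm,3pm,6pm) (3pm,4pm,4pm,6pm) (3pm,4pm,5pm,6pm) (3pm,4pm,6pm,6pm) — 15.
Summing: 10 + 15 = 25.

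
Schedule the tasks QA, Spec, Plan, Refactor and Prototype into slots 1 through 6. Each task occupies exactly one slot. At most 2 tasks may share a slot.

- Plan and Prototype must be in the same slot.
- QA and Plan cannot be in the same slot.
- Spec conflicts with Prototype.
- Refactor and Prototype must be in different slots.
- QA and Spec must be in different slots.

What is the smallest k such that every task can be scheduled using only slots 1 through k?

With at most 2 per slot and 5 tasks, at least 3 slots are needed.
3 works (last occupied slot: 3): for example QA -> 1, Prototype -> 3, Spec -> 2, Plan -> 3, Refactor -> 1.

3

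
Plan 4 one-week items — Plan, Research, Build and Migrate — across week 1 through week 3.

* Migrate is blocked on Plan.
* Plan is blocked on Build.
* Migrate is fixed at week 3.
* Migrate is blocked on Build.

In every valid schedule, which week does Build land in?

week 1

Downstream work caps Build at week 1.
So Build is pinned to week 1.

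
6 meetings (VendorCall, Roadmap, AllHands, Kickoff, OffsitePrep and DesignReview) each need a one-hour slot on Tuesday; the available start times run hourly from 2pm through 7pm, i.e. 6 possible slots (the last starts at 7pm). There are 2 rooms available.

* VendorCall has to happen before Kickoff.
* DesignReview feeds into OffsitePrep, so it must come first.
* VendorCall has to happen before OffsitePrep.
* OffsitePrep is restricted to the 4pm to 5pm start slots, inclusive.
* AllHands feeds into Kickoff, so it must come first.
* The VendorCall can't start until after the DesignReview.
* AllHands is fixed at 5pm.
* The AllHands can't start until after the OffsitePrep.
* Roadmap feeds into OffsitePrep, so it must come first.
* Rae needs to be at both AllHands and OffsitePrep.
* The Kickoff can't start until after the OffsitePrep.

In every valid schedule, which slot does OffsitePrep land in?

OffsitePrep's window is 4pm–5pm.
AllHands is fixed at 5pm, and OffsitePrep can't share a slot with AllHands.
So OffsitePrep must be 4pm.

4pm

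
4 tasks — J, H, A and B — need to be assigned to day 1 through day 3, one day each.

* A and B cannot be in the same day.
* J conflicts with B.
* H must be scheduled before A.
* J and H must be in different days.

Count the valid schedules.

9

Splitting on J: it can be day 1 (1), day 2 (3), day 3 (5). Listing each branch's schedules as (H, A, B) by day number:
J=day 1: (2,3,2) — 1.
J=day 2: (1,2,1) (1,2,3) (1,3,1) — 3.
J=day 3: (1,2,1) (1,3,1) (1,3,2) (2,3,1) (2,3,2) — 5.
Summing: 1 + 3 + 5 = 9.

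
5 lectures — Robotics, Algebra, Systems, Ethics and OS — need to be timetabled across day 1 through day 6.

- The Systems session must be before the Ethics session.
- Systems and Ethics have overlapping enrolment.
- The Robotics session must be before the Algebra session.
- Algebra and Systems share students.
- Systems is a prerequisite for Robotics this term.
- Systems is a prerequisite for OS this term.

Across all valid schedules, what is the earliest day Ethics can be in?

day 2

Precedence pushes Ethics to at least day 2.
Ethics at day 2 is achievable: Algebra in day 3, Robotics in day 2, Systems in day 1, Ethics in day 2, OS in day 2.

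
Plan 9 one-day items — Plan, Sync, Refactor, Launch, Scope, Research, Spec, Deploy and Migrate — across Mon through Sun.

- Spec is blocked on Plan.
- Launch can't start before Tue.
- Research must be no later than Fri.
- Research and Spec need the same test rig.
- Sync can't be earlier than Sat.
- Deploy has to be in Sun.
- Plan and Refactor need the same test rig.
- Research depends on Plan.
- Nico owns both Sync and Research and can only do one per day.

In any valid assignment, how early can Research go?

Precedence pushes Research to at least Tue; Research's own window allows nothing later than Fri.
Research at Tue is achievable: Sync=Sat, Deploy=Sun, Spec=Wed, Research=Tue, Launch=Tue, Plan=Mon, Migrate=Mon, Scope=Mon, Refactor=Tue.

Tue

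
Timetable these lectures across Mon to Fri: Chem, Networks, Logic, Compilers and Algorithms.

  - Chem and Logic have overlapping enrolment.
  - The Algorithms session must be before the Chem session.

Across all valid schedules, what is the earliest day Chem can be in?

Precedence pushes Chem to at least Tue.
Chem at Tue is achievable: Compilers in Mon; Logic in Mon; Algorithms in Mon; Networks in Mon; Chem in Tue.

Tue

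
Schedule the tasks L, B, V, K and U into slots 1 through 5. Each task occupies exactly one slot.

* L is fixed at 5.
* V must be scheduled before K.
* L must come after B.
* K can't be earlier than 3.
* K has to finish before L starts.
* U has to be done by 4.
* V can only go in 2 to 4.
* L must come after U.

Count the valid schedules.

48

Splitting on B: it can be 1 (12), 2 (12), 3 (12), 4 (12). Listing each branch's schedules as (L, V, K, U):
B=1: (5,2,3,1) (5,2,3,2) (5,2,3,3) (5,2,3,4) (5,2,4,1) (5,2,4,2) (5,2,4,3) (5,2,4,4) (5,3,4,1) (5,3,4,2) (5,3,4,3) (5,3,4,4) — 12.
B=2: (5,2,3,1) (5,2,3,2) (5,2,3,3) (5,2,3,4) (5,2,4,1) (5,2,4,2) (5,2,4,3) (5,2,4,4) (5,3,4,1) (5,3,4,2) (5,3,4,3) (5,3,4,4) — 12.
B=3: (5,2,3,1) (5,2,3,2) (5,2,3,3) (5,2,3,4) (5,2,4,1) (5,2,4,2) (5,2,4,3) (5,2,4,4) (5,3,4,1) (5,3,4,2) (5,3,4,3) (5,3,4,4) — 12.
B=4: (5,2,3,1) (5,2,3,2) (5,2,3,3) (5,2,3,4) (5,2,4,1) (5,2,4,2) (5,2,4,3) (5,2,4,4) (5,3,4,1) (5,3,4,2) (5,3,4,3) (5,3,4,4) — 12.
Summing: 12 + 12 + 12 + 12 = 48.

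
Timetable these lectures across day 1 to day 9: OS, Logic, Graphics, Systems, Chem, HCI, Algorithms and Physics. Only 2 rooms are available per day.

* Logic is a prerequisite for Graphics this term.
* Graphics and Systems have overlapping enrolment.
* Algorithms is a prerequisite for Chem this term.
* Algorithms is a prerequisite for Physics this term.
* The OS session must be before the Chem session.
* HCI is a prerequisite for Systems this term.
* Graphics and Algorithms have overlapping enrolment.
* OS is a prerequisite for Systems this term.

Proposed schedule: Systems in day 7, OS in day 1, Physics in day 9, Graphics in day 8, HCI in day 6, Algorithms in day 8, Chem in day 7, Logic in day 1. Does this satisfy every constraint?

Graphics and Systems have overlapping enrolment — holds.
Only 2 rooms are available per day — holds.
Logic is a prerequisite for Graphics this term — holds.
HCI is a prerequisite for Systems this term — holds.
Graphics and Algorithms have overlapping enrolment — violated.
Algorithms is a prerequisite for Chem this term — violated.
OS is a prerequisite for Systems this term — holds.
Algorithms is a prerequisite for Physics this term — holds.
The OS session must be before the Chem session — holds.

Invalid. Graphics and Algorithms have overlapping enrolment.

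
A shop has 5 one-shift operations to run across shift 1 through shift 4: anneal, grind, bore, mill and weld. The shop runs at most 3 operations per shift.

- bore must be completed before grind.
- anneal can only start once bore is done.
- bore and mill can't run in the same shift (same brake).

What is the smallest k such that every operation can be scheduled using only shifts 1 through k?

The precedence chain requires at least 2 distinct shifts.
With at most 3 per shift and 5 operations, at least 2 shifts are needed.
2 works (last occupied shift: shift 2): for example mill in shift 2, weld in shift 1, bore in shift 1, anneal in shift 2, grind in shift 2.

2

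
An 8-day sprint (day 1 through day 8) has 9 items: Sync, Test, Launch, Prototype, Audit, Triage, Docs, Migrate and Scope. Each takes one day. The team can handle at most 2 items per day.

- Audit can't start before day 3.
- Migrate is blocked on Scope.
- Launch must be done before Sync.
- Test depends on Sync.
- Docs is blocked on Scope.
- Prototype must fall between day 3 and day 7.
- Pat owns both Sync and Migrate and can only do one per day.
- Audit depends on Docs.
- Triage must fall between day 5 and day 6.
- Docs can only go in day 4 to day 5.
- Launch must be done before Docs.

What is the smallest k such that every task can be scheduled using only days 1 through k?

5 days

The precedence chain requires at least 3 distinct days.
With at most 2 per day and 9 tasks, at least 5 days are needed.
Triage can't be placed before day 5, so the schedule must run through at least day 5.
5 works (last occupied day: day 5): for example Prototype -> day 3, Migrate -> day 4, Scope -> day 1, Launch -> day 1, Sync -> day 2, Audit -> day 5, Test -> day 3, Docs -> day 4, Triage -> day 5.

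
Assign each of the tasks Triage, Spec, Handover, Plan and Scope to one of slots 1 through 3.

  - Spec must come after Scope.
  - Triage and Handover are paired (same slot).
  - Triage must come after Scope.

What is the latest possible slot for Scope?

Downstream work caps Scope at 2.
Scope at 2 is achievable: Triage -> 3; Spec -> 3; Plan -> 1; Handover -> 3; Scope -> 2.

2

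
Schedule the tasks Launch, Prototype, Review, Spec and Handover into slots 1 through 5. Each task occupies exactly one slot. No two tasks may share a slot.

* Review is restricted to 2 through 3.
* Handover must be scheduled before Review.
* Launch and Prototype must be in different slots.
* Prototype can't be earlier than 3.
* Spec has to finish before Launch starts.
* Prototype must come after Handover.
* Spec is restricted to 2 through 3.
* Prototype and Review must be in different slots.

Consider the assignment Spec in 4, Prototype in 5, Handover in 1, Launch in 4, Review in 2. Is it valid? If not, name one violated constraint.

Spec is restricted to 2 through 3 — violated.
Handover must be scheduled before Review — holds.
Review is restricted to 2 through 3 — holds.
Launch and Prototype must be in different slots — holds.
Spec has to finish before Launch starts — violated.
Prototype and Review must be in different slots — holds.
Prototype can't be earlier than 3 — holds.
Prototype must come after Handover — holds.
No two tasks may share a slot — violated.

No — it violates: No two tasks may share a slot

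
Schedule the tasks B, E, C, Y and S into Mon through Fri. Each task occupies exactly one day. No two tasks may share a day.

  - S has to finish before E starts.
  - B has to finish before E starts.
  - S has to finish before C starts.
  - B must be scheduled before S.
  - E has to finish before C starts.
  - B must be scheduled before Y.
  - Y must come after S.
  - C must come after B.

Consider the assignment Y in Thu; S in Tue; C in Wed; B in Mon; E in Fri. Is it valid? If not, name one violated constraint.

B must be scheduled before S — holds.
S has to finish before C starts — holds.
Y must come after S — holds.
E has to finish before C starts — violated.
B must be scheduled before Y — holds.
No two tasks may share a day — holds.
S has to finish before E starts — holds.
B has to finish before E starts — holds.
C must come after B — holds.

No — it violates: E has to finish before C starts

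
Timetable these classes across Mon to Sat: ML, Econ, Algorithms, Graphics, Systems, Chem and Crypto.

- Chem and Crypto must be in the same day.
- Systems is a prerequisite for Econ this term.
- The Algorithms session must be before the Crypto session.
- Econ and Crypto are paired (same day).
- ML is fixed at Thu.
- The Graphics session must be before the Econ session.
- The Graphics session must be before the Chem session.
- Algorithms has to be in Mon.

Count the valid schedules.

Splitting on Econ: it can be Tue (1), Wed (4), Thu (9), Fri (16), Sat (25). Listing each branch's schedules as (ML, Algorithms, Graphics, Systems, Chem, Crypto):
Econ=Tue: (Thu,Mon,Mon,Mon,Tue,Tue) — 1.
Econ=Wed: (Thu,Mon,Mon,Mon,Wed,Wed) (Thu,Mon,Mon,Tue,Wed,Wed) (Thu,Mon,Tue,Mon,Wed,Wed) (Thu,Mon,Tue,Tue,Wed,Wed) — 4.
Econ=Thu: (Thu,Mon,Mon,Mon,Thu,Thu) (Thu,Mon,Mon,Tue,Thu,Thu) (Thu,Mon,Mon,Wed,Thu,Thu) (Thu,Mon,Tue,Mon,Thu,Thu) (Thu,Mon,Tue,Tue,Thu,Thu) (Thu,Mon,Tue,Wed,Thu,Thu) (Thu,Mon,Wed,Mon,Thu,Thu) (Thu,Mon,Wed,Tue,Thu,Thu) (Thu,Mon,Wed,Wed,Thu,Thu) — 9.
Econ=Fri: (Thu,Mon,Mon,Mon,Fri,Fri) (Thu,Mon,Mon,Tue,Fri,Fri) (Thu,Mon,Mon,Wed,Fri,Fri) (Thu,Mon,Mon,Thu,Fri,Fri) (Thu,Mon,Tue,Mon,Fri,Fri) (Thu,Mon,Tue,Tue,Fri,Fri) (Thu,Mon,Tue,Wed,Fri,Fri) (Thu,Mon,Tue,Thu,Fri,Fri) (Thu,Mon,Wed,Mon,Fri,Fri) (Thu,Mon,Wed,Tue,Fri,Fri) (Thu,Mon,Wed,Wed,Fri,Fri) (Thu,Mon,Wed,Thu,Fri,Fri) (Thu,Mon,Thu,Mon,Fri,Fri) (Thu,Mon,Thu,Tue,Fri,Fri) (Thu,Mon,Thu,Wed,Fri,Fri) (Thu,Mon,Thu,Thu,Fri,Fri) — 16.
Econ=Sat: (Thu,Mon,Mon,Mon,Sat,Sat) (Thu,Mon,Mon,Tue,Sat,Sat) (Thu,Mon,Mon,Wed,Sat,Sat) (Thu,Mon,Mon,Thu,Sat,Sat) (Thu,Mon,Mon,Fri,Sat,Sat) (Thu,Mon,Tue,Mon,Sat,Sat) (Thu,Mon,Tue,Tue,Sat,Sat) (Thu,Mon,Tue,Wed,Sat,Sat) (Thu,Mon,Tue,Thu,Sat,Sat) (Thu,Mon,Tue,Fri,Sat,Sat) (Thu,Mon,Wed,Mon,Sat,Sat) (Thu,Mon,Wed,Tue,Sat,Sat) (Thu,Mon,Wed,Wed,Sat,Sat) (Thu,Mon,Wed,Thu,Sat,Sat) (Thu,Mon,Wed,Fri,Sat,Sat) (Thu,Mon,Thu,Mon,Sat,Sat) (Thu,Mon,Thu,Tue,Sat,Sat) (Thu,Mon,Thu,Wed,Sat,Sat) (Thu,Mon,Thu,Thu,Sat,Sat) (Thu,Mon,Thu,Fri,Sat,Sat) (Thu,Mon,Fri,Mon,Sat,Sat) (Thu,Mon,Fri,Tue,Sat,Sat) (Thu,Mon,Fri,Wed,Sat,Sat) (Thu,Mon,Fri,Thu,Sat,Sat) (Thu,Mon,Fri,Fri,Sat,Sat) — 25.
Summing: 1 + 4 + 9 + 16 + 25 = 55.

55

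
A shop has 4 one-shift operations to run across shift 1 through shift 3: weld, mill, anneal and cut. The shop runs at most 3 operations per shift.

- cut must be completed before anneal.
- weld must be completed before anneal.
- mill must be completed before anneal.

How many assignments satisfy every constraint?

9

Splitting on weld: it can be shift 1 (5), shift 2 (4). Listing each branch's schedules as (mill, anneal, cut) by shift number:
weld=shift 1: (1,2,1) (1,3,1) (1,3,2) (2,3,1) (2,3,2) — 5.
weld=shift 2: (1,3,1) (1,3,2) (2,3,1) (2,3,2) — 4.
Summing: 5 + 4 = 9.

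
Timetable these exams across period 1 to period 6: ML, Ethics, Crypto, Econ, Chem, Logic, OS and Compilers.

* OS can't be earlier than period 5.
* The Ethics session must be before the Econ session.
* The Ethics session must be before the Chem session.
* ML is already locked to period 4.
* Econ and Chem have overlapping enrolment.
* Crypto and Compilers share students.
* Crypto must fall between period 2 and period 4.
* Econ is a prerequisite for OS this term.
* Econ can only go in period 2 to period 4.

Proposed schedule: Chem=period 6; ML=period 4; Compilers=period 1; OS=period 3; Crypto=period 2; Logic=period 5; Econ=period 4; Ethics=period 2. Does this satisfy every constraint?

Crypto and Compilers share students — holds.
The Ethics session must be before the Chem session — holds.
The Ethics session must be before the Econ session — holds.
Econ can only go in period 2 to period 4 — holds.
Crypto must fall between period 2 and period 4 — holds.
Econ is a prerequisite for OS this term — violated.
Econ and Chem have overlapping enrolment — holds.
ML is already locked to period 4 — holds.
OS can't be earlier than period 5 — violated.

No — it violates: OS can't be earlier than period 5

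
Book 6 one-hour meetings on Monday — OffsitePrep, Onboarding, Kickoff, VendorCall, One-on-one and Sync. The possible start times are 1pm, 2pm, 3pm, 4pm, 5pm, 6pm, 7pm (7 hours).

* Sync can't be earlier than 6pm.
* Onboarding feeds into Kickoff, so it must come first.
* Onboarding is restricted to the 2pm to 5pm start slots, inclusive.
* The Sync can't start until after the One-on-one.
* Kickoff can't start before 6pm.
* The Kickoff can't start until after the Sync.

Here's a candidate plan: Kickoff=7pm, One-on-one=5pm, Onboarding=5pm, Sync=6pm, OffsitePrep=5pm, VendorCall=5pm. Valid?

Yes

Sync can't be earlier than 6pm — holds.
Kickoff can't start before 6pm — holds.
The Kickoff can't start until after the Sync — holds.
Onboarding is restricted to the 2pm to 5pm start slots, inclusive — holds.
The Sync can't start until after the One-on-one — holds.
Onboarding feeds into Kickoff, so it must come first — holds.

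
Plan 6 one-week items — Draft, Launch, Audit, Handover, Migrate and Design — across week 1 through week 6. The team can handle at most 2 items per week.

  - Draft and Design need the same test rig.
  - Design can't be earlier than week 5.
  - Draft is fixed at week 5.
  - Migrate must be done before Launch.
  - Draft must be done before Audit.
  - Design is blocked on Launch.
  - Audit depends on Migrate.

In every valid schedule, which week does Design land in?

Design's window is week 5–week 6.
Draft is fixed at week 5, and Design can't share a week with Draft.
So Design must be week 6.

week 6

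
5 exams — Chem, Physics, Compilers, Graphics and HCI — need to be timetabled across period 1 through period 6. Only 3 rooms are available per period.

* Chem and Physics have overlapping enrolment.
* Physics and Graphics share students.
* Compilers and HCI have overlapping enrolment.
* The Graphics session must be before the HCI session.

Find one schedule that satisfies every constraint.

Graphics=period 1, HCI=period 2, Physics=period 2, Compilers=period 1, Chem=period 1

Checking: Graphics(period 1) before HCI(period 2); Physics(period 2) != Graphics(period 1); Chem(period 1) != Physics(period 2); Compilers(period 1) != HCI(period 2); max 3 per period (cap 3).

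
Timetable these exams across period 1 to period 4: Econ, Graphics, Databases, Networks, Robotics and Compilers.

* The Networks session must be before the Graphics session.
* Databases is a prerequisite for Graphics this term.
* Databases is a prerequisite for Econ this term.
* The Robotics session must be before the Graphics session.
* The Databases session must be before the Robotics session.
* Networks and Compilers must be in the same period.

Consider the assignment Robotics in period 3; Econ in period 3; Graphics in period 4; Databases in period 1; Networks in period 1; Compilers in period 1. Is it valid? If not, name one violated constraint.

Networks and Compilers must be in the same period — holds.
The Networks session must be before the Graphics session — holds.
Databases is a prerequisite for Graphics this term — holds.
The Databases session must be before the Robotics session — holds.
Databases is a prerequisite for Econ this term — holds.
The Robotics session must be before the Graphics session — holds.

Yes, all constraints hold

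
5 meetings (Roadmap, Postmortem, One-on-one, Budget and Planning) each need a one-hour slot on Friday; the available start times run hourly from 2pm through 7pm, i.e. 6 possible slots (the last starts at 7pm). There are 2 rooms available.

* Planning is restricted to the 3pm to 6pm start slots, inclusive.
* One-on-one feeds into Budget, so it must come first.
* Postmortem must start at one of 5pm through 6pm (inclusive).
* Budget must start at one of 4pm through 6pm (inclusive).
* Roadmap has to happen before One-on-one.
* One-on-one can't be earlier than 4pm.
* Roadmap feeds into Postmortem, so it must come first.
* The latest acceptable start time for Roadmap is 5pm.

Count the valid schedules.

Splitting on Roadmap: it can be 2pm (20), 3pm (20), 4pm (6). Listing each branch's schedules as (Postmortem, One-on-one, Budget, Planning):
Roadmap=2pm: (5pm,4pm,5pm,3pm) (5pm,4pm,5pm,4pm) (5pm,4pm,5pm,6pm) (5pm,4pm,6pm,3pm) (5pm,4pm,6pm,4pm) (5pm,4pm,6pm,5pm) (5pm,4pm,6pm,6pm) (5pm,5pm,6pm,3pm) (5pm,5pm,6pm,4pm) (5pm,5pm,6pm,6pm) (6pm,4pm,5pm,3pm) (6pm,4pm,5pm,4pm) (6pm,4pm,5pm,5pm) (6pm,4pm,5pm,6pm) (6pm,4pm,6pm,3pm) (6pm,4pm,6pm,4pm) (6pm,4pm,6pm,5pm) (6pm,5pm,6pm,3pm) (6pm,5pm,6pm,4pm) (6pm,5pm,6pm,5pm) — 20.
Roadmap=3pm: (5pm,4pm,5pm,3pm) (5pm,4pm,5pm,4pm) (5pm,4pm,5pm,6pm) (5pm,4pm,6pm,3pm) (5pm,4pm,6pm,4pm) (5pm,4pm,6pm,5pm) (5pm,4pm,6pm,6pm) (5pm,5pm,6pm,3pm) (5pm,5pm,6pm,4pm) (5pm,5pm,6pm,6pm) (6pm,4pm,5pm,3pm) (6pm,4pm,5pm,4pm) (6pm,4pm,5pm,5pm) (6pm,4pm,5pm,6pm) (6pm,4pm,6pm,3pm) (6pm,4pm,6pm,4pm) (6pm,4pm,6pm,5pm) (6pm,5pm,6pm,3pm) (6pm,5pm,6pm,4pm) (6pm,5pm,6pm,5pm) — 20.
Roadmap=4pm: (5pm,5pm,6pm,3pm) (5pm,5pm,6pm,4pm) (5pm,5pm,6pm,6pm) (6pm,5pm,6pm,3pm) (6pm,5pm,6pm,4pm) (6pm,5pm,6pm,5pm) — 6.
Summing: 20 + 20 + 6 = 46.

46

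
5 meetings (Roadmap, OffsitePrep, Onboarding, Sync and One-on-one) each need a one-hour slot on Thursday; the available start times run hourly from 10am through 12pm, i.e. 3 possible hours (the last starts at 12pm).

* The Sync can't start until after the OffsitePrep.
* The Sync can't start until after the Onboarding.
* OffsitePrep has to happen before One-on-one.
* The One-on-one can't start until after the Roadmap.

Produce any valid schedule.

Roadmap=10am, Sync=11am, OffsitePrep=10am, One-on-one=11am, Onboarding=10am

Checking: OffsitePrep(10am) before One-on-one(11am); Roadmap(10am) before One-on-one(11am); OffsitePrep(10am) before Sync(11am); Onboarding(10am) before Sync(11am).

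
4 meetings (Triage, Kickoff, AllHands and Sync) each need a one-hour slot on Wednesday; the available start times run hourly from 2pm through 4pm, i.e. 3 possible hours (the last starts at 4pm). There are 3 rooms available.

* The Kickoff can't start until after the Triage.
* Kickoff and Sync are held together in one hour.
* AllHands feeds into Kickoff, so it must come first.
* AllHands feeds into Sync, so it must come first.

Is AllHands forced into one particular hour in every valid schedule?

No

AllHands can be 2pm (e.g. AllHands in 2pm, Sync in 3pm, Triage in 2pm, Kickoff in 3pm) or 3pm (e.g. AllHands=3pm; Sync=4pm; Triage=2pm; Kickoff=4pm).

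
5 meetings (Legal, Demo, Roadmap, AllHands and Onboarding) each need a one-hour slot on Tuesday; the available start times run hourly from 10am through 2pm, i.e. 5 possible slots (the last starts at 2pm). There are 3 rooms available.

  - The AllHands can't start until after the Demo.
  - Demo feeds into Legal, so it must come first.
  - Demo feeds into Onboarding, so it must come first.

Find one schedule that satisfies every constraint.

Onboarding in 11am, AllHands in 11am, Demo in 10am, Roadmap in 10am, Legal in 11am

Checking: Demo(10am) before Legal(11am); Demo(10am) before AllHands(11am); Demo(10am) before Onboarding(11am); max 3 per slot (cap 3).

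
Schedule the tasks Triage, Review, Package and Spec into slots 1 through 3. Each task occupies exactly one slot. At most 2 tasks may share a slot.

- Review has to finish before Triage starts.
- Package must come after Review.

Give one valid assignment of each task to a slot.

Triage in 2; Spec in 1; Review in 1; Package in 2

Checking: Review(1) before Triage(2); Review(1) before Package(2); max 2 per slot (cap 2).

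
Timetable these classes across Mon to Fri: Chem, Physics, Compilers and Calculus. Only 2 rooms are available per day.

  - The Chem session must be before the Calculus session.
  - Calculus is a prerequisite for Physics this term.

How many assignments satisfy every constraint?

50

Splitting on Chem: it can be Mon (30), Tue (15), Wed (5). Listing each branch's schedules as (Physics, Compilers, Calculus):
Chem=Mon: (Wed,Mon,Tue) (Wed,Tue,Tue) (Wed,Wed,Tue) (Wed,Thu,Tue) (Wed,Fri,Tue) (Thu,Mon,Tue) (Thu,Mon,Wed) (Thu,Tue,Tue) (Thu,Tue,Wed) (Thu,Wed,Tue) (Thu,Wed,Wed) (Thu,Thu,Tue) (Thu,Thu,Wed) (Thu,Fri,Tue) (Thu,Fri,Wed) (Fri,Mon,Tue) (Fri,Mon,Wed) (Fri,Mon,Thu) (Fri,Tue,Tue) (Fri,Tue,Wed) (Fri,Tue,Thu) (Fri,Wed,Tue) (Fri,Wed,Wed) (Fri,Wed,Thu) (Fri,Thu,Tue) (Fri,Thu,Wed) (Fri,Thu,Thu) (Fri,Fri,Tue) (Fri,Fri,Wed) (Fri,Fri,Thu) — 30.
Chem=Tue: (Thu,Mon,Wed) (Thu,Tue,Wed) (Thu,Wed,Wed) (Thu,Thu,Wed) (Thu,Fri,Wed) (Fri,Mon,Wed) (Fri,Mon,Thu) (Fri,Tue,Wed) (Fri,Tue,Thu) (Fri,Wed,Wed) (Fri,Wed,Thu) (Fri,Thu,Wed) (Fri,Thu,Thu) (Fri,Fri,Wed) (Fri,Fri,Thu) — 15.
Chem=Wed: (Fri,Mon,Thu) (Fri,Tue,Thu) (Fri,Wed,Thu) (Fri,Thu,Thu) (Fri,Fri,Thu) — 5.
Summing: 30 + 15 + 5 = 50.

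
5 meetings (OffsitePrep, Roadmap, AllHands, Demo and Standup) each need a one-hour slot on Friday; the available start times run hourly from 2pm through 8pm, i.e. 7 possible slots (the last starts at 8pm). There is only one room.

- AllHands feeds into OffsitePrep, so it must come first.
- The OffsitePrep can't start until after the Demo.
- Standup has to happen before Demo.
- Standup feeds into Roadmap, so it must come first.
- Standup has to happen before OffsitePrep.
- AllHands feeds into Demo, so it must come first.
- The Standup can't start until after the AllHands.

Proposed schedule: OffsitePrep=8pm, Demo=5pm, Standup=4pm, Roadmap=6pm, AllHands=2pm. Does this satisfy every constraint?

Standup has to happen before Demo — holds.
The OffsitePrep can't start until after the Demo — holds.
AllHands feeds into OffsitePrep, so it must come first — holds.
The Standup can't start until after the AllHands — holds.
Standup feeds into Roadmap, so it must come first — holds.
Standup has to happen before OffsitePrep — holds.
AllHands feeds into Demo, so it must come first — holds.
There is only one room — holds.

Yes, all constraints hold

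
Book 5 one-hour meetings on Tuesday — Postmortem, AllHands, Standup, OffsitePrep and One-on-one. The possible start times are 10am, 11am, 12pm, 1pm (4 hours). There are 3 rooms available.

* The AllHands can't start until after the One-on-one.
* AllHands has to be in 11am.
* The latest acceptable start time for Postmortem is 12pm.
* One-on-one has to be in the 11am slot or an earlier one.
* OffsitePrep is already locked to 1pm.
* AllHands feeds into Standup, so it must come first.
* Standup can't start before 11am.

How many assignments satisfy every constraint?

6

Splitting on Postmortem: it can be 10am (2), 11am (2), 12pm (2). Listing each branch's schedules as (AllHands, Standup, OffsitePrep, One-on-one):
Postmortem=10am: (11am,12pm,1pm,10am) (11am,1pm,1pm,10am) — 2.
Postmortem=11am: (11am,12pm,1pm,10am) (11am,1pm,1pm,10am) — 2.
Postmortem=12pm: (11am,12pm,1pm,10am) (11am,1pm,1pm,10am) — 2.
Summing: 2 + 2 + 2 = 6.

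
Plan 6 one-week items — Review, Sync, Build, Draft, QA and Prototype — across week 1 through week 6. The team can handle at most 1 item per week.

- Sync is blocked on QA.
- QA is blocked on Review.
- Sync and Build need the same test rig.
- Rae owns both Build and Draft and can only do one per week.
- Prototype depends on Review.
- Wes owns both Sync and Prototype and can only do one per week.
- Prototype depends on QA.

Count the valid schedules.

60

Splitting on Review: it can be week 1 (40), week 2 (16), week 3 (4). Listing each branch's schedules as (Sync, Build, Draft, QA, Prototype) by week number:
Review=week 1: (3,4,5,2,6) (3,4,6,2,5) (3,5,4,2,6) (3,5,6,2,4) (3,6,4,2,5) (3,6,5,2,4) (4,2,5,3,6) (4,2,6,3,5) (4,3,5,2,6) (4,3,6,2,5) (4,5,2,3,6) (4,5,3,2,6) (4,5,6,2,3) (4,6,2,3,5) (4,6,3,2,5) (4,6,5,2,3) (5,2,3,4,6) (5,2,4,3,6) (5,2,6,3,4) (5,3,2,4,6) (5,3,4,2,6) (5,3,6,2,4) (5,4,2,3,6) (5,4,3,2,6) (5,4,6,2,3) (5,6,2,3,4) (5,6,3,2,4) (5,6,4,2,3) (6,2,3,4,5) (6,2,4,3,5) (6,2,5,3,4) (6,3,2,4,5) (6,3,4,2,5) (6,3,5,2,4) (6,4,2,3,5) (6,4,3,2,5) (6,4,5,2,3) (6,5,2,3,4) (6,5,3,2,4) (6,5,4,2,3) — 40.
Review=week 2: (4,1,5,3,6) (4,1,6,3,5) (4,5,1,3,6) (4,6,1,3,5) (5,1,3,4,6) (5,1,4,3,6) (5,1,6,3,4) (5,3,1,4,6) (5,4,1,3,6) (5,6,1,3,4) (6,1,3,4,5) (6,1,4,3,5) (6,1,5,3,4) (6,3,1,4,5) (6,4,1,3,5) (6,5,1,3,4) — 16.
Review=week 3: (5,1,2,4,6) (5,2,1,4,6) (6,1,2,4,5) (6,2,1,4,5) — 4.
Summing: 40 + 16 + 4 = 60.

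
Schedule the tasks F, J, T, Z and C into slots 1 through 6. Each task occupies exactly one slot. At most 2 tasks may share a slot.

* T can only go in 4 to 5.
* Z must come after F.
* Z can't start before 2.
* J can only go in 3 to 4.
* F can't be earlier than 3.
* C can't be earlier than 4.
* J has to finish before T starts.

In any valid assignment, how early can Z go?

4

Z is available from 2; precedence pushes Z to at least 4.
Z at 4 is achievable: Z in 4; C in 5; T in 4; F in 3; J in 3.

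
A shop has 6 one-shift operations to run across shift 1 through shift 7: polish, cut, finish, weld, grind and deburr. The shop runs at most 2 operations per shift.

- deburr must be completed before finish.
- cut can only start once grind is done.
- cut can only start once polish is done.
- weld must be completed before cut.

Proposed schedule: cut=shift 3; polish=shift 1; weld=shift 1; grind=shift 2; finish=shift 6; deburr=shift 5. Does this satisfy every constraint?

Yes, all constraints hold

deburr must be completed before finish — holds.
cut can only start once grind is done — holds.
The shop runs at most 2 operations per shift — holds.
cut can only start once polish is done — holds.
weld must be completed before cut — holds.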